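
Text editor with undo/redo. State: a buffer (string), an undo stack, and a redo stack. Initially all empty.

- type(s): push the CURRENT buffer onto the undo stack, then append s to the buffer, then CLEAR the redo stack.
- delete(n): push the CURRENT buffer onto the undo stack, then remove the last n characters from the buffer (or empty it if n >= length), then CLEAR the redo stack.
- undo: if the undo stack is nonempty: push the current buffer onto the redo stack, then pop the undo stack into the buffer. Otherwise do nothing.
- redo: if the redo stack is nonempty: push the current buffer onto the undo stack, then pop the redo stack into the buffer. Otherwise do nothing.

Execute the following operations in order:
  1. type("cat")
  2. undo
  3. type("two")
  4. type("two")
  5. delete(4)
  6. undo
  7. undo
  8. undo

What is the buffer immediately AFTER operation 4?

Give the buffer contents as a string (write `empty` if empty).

Answer: twotwo

Derivation:
After op 1 (type): buf='cat' undo_depth=1 redo_depth=0
After op 2 (undo): buf='(empty)' undo_depth=0 redo_depth=1
After op 3 (type): buf='two' undo_depth=1 redo_depth=0
After op 4 (type): buf='twotwo' undo_depth=2 redo_depth=0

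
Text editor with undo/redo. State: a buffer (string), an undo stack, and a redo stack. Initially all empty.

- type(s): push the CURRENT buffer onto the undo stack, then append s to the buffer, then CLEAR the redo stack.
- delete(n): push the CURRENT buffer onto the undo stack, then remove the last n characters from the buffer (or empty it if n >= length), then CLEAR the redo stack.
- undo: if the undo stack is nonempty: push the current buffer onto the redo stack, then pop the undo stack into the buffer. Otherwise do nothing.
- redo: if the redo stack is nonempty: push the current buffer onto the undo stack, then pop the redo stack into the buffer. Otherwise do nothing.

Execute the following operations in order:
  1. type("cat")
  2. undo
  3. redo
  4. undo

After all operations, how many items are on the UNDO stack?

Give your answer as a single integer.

Answer: 0

Derivation:
After op 1 (type): buf='cat' undo_depth=1 redo_depth=0
After op 2 (undo): buf='(empty)' undo_depth=0 redo_depth=1
After op 3 (redo): buf='cat' undo_depth=1 redo_depth=0
After op 4 (undo): buf='(empty)' undo_depth=0 redo_depth=1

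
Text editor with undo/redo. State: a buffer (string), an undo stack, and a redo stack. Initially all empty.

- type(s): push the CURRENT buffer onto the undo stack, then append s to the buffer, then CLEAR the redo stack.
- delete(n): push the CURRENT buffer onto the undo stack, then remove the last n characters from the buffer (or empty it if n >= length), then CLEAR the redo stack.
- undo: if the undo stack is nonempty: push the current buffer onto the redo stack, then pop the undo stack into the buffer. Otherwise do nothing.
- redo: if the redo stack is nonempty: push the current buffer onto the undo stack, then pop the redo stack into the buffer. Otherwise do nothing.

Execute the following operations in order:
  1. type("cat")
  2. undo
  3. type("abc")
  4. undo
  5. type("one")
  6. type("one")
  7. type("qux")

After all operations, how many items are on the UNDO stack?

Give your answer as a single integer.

After op 1 (type): buf='cat' undo_depth=1 redo_depth=0
After op 2 (undo): buf='(empty)' undo_depth=0 redo_depth=1
After op 3 (type): buf='abc' undo_depth=1 redo_depth=0
After op 4 (undo): buf='(empty)' undo_depth=0 redo_depth=1
After op 5 (type): buf='one' undo_depth=1 redo_depth=0
After op 6 (type): buf='oneone' undo_depth=2 redo_depth=0
After op 7 (type): buf='oneonequx' undo_depth=3 redo_depth=0

Answer: 3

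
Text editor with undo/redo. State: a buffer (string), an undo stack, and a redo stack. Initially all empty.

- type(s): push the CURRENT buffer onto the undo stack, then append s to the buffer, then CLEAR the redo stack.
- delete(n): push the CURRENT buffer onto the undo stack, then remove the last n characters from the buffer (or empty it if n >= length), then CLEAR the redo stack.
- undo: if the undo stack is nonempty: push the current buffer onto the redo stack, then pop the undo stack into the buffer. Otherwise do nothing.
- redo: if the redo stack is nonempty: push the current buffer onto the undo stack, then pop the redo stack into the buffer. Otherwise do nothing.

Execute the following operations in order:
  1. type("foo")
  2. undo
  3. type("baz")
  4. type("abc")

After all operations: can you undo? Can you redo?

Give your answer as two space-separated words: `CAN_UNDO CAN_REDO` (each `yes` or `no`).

Answer: yes no

Derivation:
After op 1 (type): buf='foo' undo_depth=1 redo_depth=0
After op 2 (undo): buf='(empty)' undo_depth=0 redo_depth=1
After op 3 (type): buf='baz' undo_depth=1 redo_depth=0
After op 4 (type): buf='bazabc' undo_depth=2 redo_depth=0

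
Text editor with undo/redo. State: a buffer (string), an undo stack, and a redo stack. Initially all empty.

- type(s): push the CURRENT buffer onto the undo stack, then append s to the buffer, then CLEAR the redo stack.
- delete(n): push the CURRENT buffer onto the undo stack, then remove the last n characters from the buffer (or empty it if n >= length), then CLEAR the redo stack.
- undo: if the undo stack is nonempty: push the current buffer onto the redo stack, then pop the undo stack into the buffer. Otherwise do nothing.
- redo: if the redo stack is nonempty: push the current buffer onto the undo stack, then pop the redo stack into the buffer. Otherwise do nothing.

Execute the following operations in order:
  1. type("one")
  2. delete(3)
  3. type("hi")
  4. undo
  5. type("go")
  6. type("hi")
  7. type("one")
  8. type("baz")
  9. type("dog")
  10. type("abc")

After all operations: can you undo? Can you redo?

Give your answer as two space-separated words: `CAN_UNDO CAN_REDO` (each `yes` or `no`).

Answer: yes no

Derivation:
After op 1 (type): buf='one' undo_depth=1 redo_depth=0
After op 2 (delete): buf='(empty)' undo_depth=2 redo_depth=0
After op 3 (type): buf='hi' undo_depth=3 redo_depth=0
After op 4 (undo): buf='(empty)' undo_depth=2 redo_depth=1
After op 5 (type): buf='go' undo_depth=3 redo_depth=0
After op 6 (type): buf='gohi' undo_depth=4 redo_depth=0
After op 7 (type): buf='gohione' undo_depth=5 redo_depth=0
After op 8 (type): buf='gohionebaz' undo_depth=6 redo_depth=0
After op 9 (type): buf='gohionebazdog' undo_depth=7 redo_depth=0
After op 10 (type): buf='gohionebazdogabc' undo_depth=8 redo_depth=0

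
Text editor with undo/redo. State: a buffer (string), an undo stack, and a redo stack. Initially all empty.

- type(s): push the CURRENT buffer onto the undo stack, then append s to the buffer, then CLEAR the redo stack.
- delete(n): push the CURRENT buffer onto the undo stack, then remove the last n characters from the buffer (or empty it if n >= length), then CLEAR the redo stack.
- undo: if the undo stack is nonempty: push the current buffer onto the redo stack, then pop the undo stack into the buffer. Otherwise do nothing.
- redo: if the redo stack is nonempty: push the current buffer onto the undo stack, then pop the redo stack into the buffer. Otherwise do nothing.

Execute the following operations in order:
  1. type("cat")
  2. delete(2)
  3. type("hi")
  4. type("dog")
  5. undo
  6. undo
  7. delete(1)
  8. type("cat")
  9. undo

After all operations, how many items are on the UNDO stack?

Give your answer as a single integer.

Answer: 3

Derivation:
After op 1 (type): buf='cat' undo_depth=1 redo_depth=0
After op 2 (delete): buf='c' undo_depth=2 redo_depth=0
After op 3 (type): buf='chi' undo_depth=3 redo_depth=0
After op 4 (type): buf='chidog' undo_depth=4 redo_depth=0
After op 5 (undo): buf='chi' undo_depth=3 redo_depth=1
After op 6 (undo): buf='c' undo_depth=2 redo_depth=2
After op 7 (delete): buf='(empty)' undo_depth=3 redo_depth=0
After op 8 (type): buf='cat' undo_depth=4 redo_depth=0
After op 9 (undo): buf='(empty)' undo_depth=3 redo_depth=1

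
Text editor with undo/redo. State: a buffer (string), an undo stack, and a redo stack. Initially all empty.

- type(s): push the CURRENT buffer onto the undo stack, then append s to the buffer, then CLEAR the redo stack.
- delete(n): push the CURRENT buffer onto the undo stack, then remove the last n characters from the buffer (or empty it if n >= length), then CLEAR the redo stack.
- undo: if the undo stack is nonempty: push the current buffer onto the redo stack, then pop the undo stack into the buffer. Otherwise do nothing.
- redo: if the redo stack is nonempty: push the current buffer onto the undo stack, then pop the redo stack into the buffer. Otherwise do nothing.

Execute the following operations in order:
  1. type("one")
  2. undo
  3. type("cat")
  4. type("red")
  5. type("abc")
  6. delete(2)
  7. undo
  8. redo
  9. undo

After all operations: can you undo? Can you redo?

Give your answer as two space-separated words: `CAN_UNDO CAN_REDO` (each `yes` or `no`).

After op 1 (type): buf='one' undo_depth=1 redo_depth=0
After op 2 (undo): buf='(empty)' undo_depth=0 redo_depth=1
After op 3 (type): buf='cat' undo_depth=1 redo_depth=0
After op 4 (type): buf='catred' undo_depth=2 redo_depth=0
After op 5 (type): buf='catredabc' undo_depth=3 redo_depth=0
After op 6 (delete): buf='catreda' undo_depth=4 redo_depth=0
After op 7 (undo): buf='catredabc' undo_depth=3 redo_depth=1
After op 8 (redo): buf='catreda' undo_depth=4 redo_depth=0
After op 9 (undo): buf='catredabc' undo_depth=3 redo_depth=1

Answer: yes yes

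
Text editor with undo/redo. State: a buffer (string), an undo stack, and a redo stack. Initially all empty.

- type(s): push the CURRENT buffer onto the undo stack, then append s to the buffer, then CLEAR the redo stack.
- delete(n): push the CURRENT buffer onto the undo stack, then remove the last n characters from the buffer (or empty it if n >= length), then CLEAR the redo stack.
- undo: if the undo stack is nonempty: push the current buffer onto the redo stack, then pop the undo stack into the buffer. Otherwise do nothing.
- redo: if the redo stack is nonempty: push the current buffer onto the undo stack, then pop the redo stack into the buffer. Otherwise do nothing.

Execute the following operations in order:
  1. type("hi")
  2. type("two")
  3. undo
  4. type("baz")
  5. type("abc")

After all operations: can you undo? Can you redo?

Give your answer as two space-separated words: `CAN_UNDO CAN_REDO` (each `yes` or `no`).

After op 1 (type): buf='hi' undo_depth=1 redo_depth=0
After op 2 (type): buf='hitwo' undo_depth=2 redo_depth=0
After op 3 (undo): buf='hi' undo_depth=1 redo_depth=1
After op 4 (type): buf='hibaz' undo_depth=2 redo_depth=0
After op 5 (type): buf='hibazabc' undo_depth=3 redo_depth=0

Answer: yes no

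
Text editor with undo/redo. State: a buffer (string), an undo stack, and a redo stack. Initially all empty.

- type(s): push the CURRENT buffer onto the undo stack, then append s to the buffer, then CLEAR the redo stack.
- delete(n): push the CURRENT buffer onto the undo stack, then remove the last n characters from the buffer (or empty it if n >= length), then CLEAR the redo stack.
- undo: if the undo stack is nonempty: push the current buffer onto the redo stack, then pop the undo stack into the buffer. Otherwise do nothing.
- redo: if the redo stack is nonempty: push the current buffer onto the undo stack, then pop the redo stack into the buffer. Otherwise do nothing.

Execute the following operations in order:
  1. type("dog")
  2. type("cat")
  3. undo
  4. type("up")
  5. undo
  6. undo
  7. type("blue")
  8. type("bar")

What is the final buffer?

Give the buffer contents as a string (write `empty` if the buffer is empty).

After op 1 (type): buf='dog' undo_depth=1 redo_depth=0
After op 2 (type): buf='dogcat' undo_depth=2 redo_depth=0
After op 3 (undo): buf='dog' undo_depth=1 redo_depth=1
After op 4 (type): buf='dogup' undo_depth=2 redo_depth=0
After op 5 (undo): buf='dog' undo_depth=1 redo_depth=1
After op 6 (undo): buf='(empty)' undo_depth=0 redo_depth=2
After op 7 (type): buf='blue' undo_depth=1 redo_depth=0
After op 8 (type): buf='bluebar' undo_depth=2 redo_depth=0

Answer: bluebar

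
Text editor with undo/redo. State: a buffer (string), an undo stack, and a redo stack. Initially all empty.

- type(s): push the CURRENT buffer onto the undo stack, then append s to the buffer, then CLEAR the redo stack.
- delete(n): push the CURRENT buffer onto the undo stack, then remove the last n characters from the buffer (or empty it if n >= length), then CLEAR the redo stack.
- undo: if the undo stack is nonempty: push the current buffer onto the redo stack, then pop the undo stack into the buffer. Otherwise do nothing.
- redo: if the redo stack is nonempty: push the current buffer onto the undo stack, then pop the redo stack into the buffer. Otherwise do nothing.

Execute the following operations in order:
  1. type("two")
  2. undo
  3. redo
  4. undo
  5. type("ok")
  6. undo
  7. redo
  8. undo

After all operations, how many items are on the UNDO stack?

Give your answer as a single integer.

Answer: 0

Derivation:
After op 1 (type): buf='two' undo_depth=1 redo_depth=0
After op 2 (undo): buf='(empty)' undo_depth=0 redo_depth=1
After op 3 (redo): buf='two' undo_depth=1 redo_depth=0
After op 4 (undo): buf='(empty)' undo_depth=0 redo_depth=1
After op 5 (type): buf='ok' undo_depth=1 redo_depth=0
After op 6 (undo): buf='(empty)' undo_depth=0 redo_depth=1
After op 7 (redo): buf='ok' undo_depth=1 redo_depth=0
After op 8 (undo): buf='(empty)' undo_depth=0 redo_depth=1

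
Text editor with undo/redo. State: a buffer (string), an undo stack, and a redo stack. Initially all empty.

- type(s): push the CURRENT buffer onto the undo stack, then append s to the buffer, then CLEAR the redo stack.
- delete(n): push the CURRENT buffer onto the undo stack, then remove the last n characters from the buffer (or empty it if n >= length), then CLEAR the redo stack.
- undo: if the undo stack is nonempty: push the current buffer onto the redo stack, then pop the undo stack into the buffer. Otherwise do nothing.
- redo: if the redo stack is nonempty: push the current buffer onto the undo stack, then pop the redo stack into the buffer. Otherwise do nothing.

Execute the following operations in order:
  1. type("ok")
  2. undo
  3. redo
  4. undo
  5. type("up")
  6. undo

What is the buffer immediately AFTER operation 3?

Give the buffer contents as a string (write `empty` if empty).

Answer: ok

Derivation:
After op 1 (type): buf='ok' undo_depth=1 redo_depth=0
After op 2 (undo): buf='(empty)' undo_depth=0 redo_depth=1
After op 3 (redo): buf='ok' undo_depth=1 redo_depth=0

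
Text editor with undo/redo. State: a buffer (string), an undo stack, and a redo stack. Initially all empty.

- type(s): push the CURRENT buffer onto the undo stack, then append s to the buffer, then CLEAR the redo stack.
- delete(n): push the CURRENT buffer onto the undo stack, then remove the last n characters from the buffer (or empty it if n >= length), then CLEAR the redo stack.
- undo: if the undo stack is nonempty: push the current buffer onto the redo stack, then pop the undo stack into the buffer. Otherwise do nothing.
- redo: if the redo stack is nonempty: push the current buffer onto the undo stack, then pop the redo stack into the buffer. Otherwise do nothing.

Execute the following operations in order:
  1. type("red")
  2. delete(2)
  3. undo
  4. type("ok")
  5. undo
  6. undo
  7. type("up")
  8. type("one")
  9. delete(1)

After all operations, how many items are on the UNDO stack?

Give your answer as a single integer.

Answer: 3

Derivation:
After op 1 (type): buf='red' undo_depth=1 redo_depth=0
After op 2 (delete): buf='r' undo_depth=2 redo_depth=0
After op 3 (undo): buf='red' undo_depth=1 redo_depth=1
After op 4 (type): buf='redok' undo_depth=2 redo_depth=0
After op 5 (undo): buf='red' undo_depth=1 redo_depth=1
After op 6 (undo): buf='(empty)' undo_depth=0 redo_depth=2
After op 7 (type): buf='up' undo_depth=1 redo_depth=0
After op 8 (type): buf='upone' undo_depth=2 redo_depth=0
After op 9 (delete): buf='upon' undo_depth=3 redo_depth=0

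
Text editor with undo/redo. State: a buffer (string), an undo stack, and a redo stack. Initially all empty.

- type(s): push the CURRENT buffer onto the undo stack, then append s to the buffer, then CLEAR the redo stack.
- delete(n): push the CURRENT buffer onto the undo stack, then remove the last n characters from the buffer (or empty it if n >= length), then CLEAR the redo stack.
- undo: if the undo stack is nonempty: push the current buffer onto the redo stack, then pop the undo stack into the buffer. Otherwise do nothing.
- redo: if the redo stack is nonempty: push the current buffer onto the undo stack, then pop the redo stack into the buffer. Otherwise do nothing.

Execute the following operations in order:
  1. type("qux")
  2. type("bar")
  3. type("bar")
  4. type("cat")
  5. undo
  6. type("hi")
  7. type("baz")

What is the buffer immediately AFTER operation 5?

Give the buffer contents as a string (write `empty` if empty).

After op 1 (type): buf='qux' undo_depth=1 redo_depth=0
After op 2 (type): buf='quxbar' undo_depth=2 redo_depth=0
After op 3 (type): buf='quxbarbar' undo_depth=3 redo_depth=0
After op 4 (type): buf='quxbarbarcat' undo_depth=4 redo_depth=0
After op 5 (undo): buf='quxbarbar' undo_depth=3 redo_depth=1

Answer: quxbarbar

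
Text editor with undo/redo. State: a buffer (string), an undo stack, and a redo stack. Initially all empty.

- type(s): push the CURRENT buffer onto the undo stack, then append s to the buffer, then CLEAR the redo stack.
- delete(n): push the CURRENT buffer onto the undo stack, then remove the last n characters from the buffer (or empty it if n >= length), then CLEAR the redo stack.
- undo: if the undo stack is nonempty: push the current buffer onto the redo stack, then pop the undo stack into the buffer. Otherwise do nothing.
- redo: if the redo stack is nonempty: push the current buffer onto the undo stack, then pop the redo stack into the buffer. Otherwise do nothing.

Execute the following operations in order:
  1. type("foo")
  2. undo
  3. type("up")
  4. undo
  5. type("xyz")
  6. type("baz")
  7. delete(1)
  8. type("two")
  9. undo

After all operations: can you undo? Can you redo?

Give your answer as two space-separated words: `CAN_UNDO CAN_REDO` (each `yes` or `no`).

Answer: yes yes

Derivation:
After op 1 (type): buf='foo' undo_depth=1 redo_depth=0
After op 2 (undo): buf='(empty)' undo_depth=0 redo_depth=1
After op 3 (type): buf='up' undo_depth=1 redo_depth=0
After op 4 (undo): buf='(empty)' undo_depth=0 redo_depth=1
After op 5 (type): buf='xyz' undo_depth=1 redo_depth=0
After op 6 (type): buf='xyzbaz' undo_depth=2 redo_depth=0
After op 7 (delete): buf='xyzba' undo_depth=3 redo_depth=0
After op 8 (type): buf='xyzbatwo' undo_depth=4 redo_depth=0
After op 9 (undo): buf='xyzba' undo_depth=3 redo_depth=1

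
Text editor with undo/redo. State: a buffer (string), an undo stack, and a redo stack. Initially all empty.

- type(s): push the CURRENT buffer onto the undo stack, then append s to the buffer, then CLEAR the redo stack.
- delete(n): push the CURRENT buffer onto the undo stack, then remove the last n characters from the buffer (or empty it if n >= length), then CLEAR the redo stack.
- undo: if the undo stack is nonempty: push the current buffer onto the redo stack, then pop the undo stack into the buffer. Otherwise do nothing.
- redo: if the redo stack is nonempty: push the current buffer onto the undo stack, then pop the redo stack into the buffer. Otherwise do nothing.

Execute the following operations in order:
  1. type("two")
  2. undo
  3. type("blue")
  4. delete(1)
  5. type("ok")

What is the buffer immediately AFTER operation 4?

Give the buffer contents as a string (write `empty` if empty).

After op 1 (type): buf='two' undo_depth=1 redo_depth=0
After op 2 (undo): buf='(empty)' undo_depth=0 redo_depth=1
After op 3 (type): buf='blue' undo_depth=1 redo_depth=0
After op 4 (delete): buf='blu' undo_depth=2 redo_depth=0

Answer: blu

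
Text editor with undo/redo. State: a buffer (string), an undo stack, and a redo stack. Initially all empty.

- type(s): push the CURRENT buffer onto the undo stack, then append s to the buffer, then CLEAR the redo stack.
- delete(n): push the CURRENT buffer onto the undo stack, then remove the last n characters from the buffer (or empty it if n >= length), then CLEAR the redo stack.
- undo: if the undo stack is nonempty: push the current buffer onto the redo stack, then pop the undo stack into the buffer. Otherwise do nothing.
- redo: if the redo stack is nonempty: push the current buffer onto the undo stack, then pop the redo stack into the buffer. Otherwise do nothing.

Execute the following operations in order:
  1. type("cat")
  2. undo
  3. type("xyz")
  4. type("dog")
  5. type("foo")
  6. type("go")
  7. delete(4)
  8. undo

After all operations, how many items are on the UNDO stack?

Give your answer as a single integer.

Answer: 4

Derivation:
After op 1 (type): buf='cat' undo_depth=1 redo_depth=0
After op 2 (undo): buf='(empty)' undo_depth=0 redo_depth=1
After op 3 (type): buf='xyz' undo_depth=1 redo_depth=0
After op 4 (type): buf='xyzdog' undo_depth=2 redo_depth=0
After op 5 (type): buf='xyzdogfoo' undo_depth=3 redo_depth=0
After op 6 (type): buf='xyzdogfoogo' undo_depth=4 redo_depth=0
After op 7 (delete): buf='xyzdogf' undo_depth=5 redo_depth=0
After op 8 (undo): buf='xyzdogfoogo' undo_depth=4 redo_depth=1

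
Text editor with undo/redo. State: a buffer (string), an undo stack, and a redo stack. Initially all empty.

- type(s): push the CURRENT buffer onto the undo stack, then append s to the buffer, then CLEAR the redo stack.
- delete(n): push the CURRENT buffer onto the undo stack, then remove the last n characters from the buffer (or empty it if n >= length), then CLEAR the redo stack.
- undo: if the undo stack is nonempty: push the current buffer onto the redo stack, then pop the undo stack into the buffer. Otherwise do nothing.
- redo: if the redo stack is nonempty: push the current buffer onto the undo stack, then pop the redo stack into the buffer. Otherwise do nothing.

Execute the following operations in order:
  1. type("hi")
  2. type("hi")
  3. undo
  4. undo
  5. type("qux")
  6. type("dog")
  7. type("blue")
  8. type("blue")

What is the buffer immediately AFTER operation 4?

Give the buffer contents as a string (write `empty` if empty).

After op 1 (type): buf='hi' undo_depth=1 redo_depth=0
After op 2 (type): buf='hihi' undo_depth=2 redo_depth=0
After op 3 (undo): buf='hi' undo_depth=1 redo_depth=1
After op 4 (undo): buf='(empty)' undo_depth=0 redo_depth=2

Answer: empty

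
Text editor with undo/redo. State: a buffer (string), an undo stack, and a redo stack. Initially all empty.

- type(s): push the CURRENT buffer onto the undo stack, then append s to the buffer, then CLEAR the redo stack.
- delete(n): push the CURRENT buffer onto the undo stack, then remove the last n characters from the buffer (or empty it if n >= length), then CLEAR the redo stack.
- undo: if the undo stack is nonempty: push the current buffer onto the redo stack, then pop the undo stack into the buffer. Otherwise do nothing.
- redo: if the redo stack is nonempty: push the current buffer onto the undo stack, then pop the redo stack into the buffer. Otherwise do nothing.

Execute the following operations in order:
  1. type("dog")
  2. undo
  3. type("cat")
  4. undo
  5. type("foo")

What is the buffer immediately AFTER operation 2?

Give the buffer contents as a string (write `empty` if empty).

Answer: empty

Derivation:
After op 1 (type): buf='dog' undo_depth=1 redo_depth=0
After op 2 (undo): buf='(empty)' undo_depth=0 redo_depth=1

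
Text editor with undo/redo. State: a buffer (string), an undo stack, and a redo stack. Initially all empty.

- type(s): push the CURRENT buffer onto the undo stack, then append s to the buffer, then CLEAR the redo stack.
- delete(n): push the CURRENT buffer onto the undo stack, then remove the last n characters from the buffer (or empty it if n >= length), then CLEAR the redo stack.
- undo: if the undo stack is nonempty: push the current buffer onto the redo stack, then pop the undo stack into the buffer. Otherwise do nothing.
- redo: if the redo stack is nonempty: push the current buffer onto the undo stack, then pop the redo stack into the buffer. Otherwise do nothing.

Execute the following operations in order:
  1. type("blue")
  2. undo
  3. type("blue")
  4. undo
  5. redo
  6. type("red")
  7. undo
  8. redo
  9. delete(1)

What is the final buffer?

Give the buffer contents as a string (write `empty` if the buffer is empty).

Answer: bluere

Derivation:
After op 1 (type): buf='blue' undo_depth=1 redo_depth=0
After op 2 (undo): buf='(empty)' undo_depth=0 redo_depth=1
After op 3 (type): buf='blue' undo_depth=1 redo_depth=0
After op 4 (undo): buf='(empty)' undo_depth=0 redo_depth=1
After op 5 (redo): buf='blue' undo_depth=1 redo_depth=0
After op 6 (type): buf='bluered' undo_depth=2 redo_depth=0
After op 7 (undo): buf='blue' undo_depth=1 redo_depth=1
After op 8 (redo): buf='bluered' undo_depth=2 redo_depth=0
After op 9 (delete): buf='bluere' undo_depth=3 redo_depth=0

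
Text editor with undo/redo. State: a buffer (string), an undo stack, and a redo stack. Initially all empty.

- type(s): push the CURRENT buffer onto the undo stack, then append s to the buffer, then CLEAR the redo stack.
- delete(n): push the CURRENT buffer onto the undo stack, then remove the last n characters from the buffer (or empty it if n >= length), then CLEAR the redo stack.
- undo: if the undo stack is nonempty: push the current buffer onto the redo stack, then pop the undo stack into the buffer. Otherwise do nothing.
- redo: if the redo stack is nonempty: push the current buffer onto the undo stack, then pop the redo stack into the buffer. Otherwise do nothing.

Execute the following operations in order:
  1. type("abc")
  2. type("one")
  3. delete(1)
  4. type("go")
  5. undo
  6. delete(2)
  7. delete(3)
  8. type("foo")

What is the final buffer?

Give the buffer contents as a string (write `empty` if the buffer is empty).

After op 1 (type): buf='abc' undo_depth=1 redo_depth=0
After op 2 (type): buf='abcone' undo_depth=2 redo_depth=0
After op 3 (delete): buf='abcon' undo_depth=3 redo_depth=0
After op 4 (type): buf='abcongo' undo_depth=4 redo_depth=0
After op 5 (undo): buf='abcon' undo_depth=3 redo_depth=1
After op 6 (delete): buf='abc' undo_depth=4 redo_depth=0
After op 7 (delete): buf='(empty)' undo_depth=5 redo_depth=0
After op 8 (type): buf='foo' undo_depth=6 redo_depth=0

Answer: foo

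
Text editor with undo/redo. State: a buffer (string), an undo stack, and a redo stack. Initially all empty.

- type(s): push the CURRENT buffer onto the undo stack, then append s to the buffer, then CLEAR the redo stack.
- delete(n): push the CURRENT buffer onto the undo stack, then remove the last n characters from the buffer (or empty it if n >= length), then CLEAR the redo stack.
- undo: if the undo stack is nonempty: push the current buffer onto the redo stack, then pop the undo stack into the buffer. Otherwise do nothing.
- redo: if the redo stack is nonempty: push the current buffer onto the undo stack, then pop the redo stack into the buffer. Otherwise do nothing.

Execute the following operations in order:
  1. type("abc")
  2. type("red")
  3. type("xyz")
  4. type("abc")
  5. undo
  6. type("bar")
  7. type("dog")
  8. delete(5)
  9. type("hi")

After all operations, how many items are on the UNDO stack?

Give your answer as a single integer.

After op 1 (type): buf='abc' undo_depth=1 redo_depth=0
After op 2 (type): buf='abcred' undo_depth=2 redo_depth=0
After op 3 (type): buf='abcredxyz' undo_depth=3 redo_depth=0
After op 4 (type): buf='abcredxyzabc' undo_depth=4 redo_depth=0
After op 5 (undo): buf='abcredxyz' undo_depth=3 redo_depth=1
After op 6 (type): buf='abcredxyzbar' undo_depth=4 redo_depth=0
After op 7 (type): buf='abcredxyzbardog' undo_depth=5 redo_depth=0
After op 8 (delete): buf='abcredxyzb' undo_depth=6 redo_depth=0
After op 9 (type): buf='abcredxyzbhi' undo_depth=7 redo_depth=0

Answer: 7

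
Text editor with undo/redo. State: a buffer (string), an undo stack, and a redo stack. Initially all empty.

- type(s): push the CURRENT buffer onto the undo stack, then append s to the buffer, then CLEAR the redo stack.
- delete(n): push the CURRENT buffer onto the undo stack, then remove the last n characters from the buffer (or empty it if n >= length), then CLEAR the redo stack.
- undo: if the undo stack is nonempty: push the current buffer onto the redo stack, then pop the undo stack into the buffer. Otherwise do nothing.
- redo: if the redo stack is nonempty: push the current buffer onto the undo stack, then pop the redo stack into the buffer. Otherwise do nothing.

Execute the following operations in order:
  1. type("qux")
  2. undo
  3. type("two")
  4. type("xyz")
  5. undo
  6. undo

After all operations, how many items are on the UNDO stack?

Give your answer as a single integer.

After op 1 (type): buf='qux' undo_depth=1 redo_depth=0
After op 2 (undo): buf='(empty)' undo_depth=0 redo_depth=1
After op 3 (type): buf='two' undo_depth=1 redo_depth=0
After op 4 (type): buf='twoxyz' undo_depth=2 redo_depth=0
After op 5 (undo): buf='two' undo_depth=1 redo_depth=1
After op 6 (undo): buf='(empty)' undo_depth=0 redo_depth=2

Answer: 0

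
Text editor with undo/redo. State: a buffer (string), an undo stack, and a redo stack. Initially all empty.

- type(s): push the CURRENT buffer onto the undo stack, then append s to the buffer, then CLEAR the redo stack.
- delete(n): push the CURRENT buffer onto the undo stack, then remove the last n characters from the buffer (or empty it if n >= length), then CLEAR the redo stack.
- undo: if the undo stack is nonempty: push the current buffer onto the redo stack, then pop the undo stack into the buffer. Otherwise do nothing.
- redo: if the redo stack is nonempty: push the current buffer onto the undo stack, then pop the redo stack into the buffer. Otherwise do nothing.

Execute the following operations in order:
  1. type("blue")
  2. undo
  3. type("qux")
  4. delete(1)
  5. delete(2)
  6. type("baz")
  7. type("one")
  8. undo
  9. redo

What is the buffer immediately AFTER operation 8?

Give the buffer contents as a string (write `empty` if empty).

Answer: baz

Derivation:
After op 1 (type): buf='blue' undo_depth=1 redo_depth=0
After op 2 (undo): buf='(empty)' undo_depth=0 redo_depth=1
After op 3 (type): buf='qux' undo_depth=1 redo_depth=0
After op 4 (delete): buf='qu' undo_depth=2 redo_depth=0
After op 5 (delete): buf='(empty)' undo_depth=3 redo_depth=0
After op 6 (type): buf='baz' undo_depth=4 redo_depth=0
After op 7 (type): buf='bazone' undo_depth=5 redo_depth=0
After op 8 (undo): buf='baz' undo_depth=4 redo_depth=1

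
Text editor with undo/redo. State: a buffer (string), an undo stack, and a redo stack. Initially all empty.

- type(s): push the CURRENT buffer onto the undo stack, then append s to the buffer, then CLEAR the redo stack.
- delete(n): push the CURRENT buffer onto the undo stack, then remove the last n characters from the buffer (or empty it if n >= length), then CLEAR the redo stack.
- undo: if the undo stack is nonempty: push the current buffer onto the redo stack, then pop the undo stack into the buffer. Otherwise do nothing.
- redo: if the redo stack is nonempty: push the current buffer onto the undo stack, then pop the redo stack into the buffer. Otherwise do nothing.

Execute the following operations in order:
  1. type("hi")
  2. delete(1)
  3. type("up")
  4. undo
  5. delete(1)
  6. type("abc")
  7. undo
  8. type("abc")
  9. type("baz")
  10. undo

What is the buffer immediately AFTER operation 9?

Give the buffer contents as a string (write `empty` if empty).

Answer: abcbaz

Derivation:
After op 1 (type): buf='hi' undo_depth=1 redo_depth=0
After op 2 (delete): buf='h' undo_depth=2 redo_depth=0
After op 3 (type): buf='hup' undo_depth=3 redo_depth=0
After op 4 (undo): buf='h' undo_depth=2 redo_depth=1
After op 5 (delete): buf='(empty)' undo_depth=3 redo_depth=0
After op 6 (type): buf='abc' undo_depth=4 redo_depth=0
After op 7 (undo): buf='(empty)' undo_depth=3 redo_depth=1
After op 8 (type): buf='abc' undo_depth=4 redo_depth=0
After op 9 (type): buf='abcbaz' undo_depth=5 redo_depth=0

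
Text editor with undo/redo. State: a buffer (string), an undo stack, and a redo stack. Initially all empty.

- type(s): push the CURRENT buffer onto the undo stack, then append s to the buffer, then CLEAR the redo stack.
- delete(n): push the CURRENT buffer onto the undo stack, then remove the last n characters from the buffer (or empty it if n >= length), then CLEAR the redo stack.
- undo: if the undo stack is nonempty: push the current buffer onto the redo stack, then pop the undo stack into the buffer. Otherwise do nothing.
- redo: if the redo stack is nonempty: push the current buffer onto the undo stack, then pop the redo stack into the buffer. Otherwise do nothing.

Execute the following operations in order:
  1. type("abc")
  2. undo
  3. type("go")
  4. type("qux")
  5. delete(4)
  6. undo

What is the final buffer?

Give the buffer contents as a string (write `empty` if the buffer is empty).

After op 1 (type): buf='abc' undo_depth=1 redo_depth=0
After op 2 (undo): buf='(empty)' undo_depth=0 redo_depth=1
After op 3 (type): buf='go' undo_depth=1 redo_depth=0
After op 4 (type): buf='goqux' undo_depth=2 redo_depth=0
After op 5 (delete): buf='g' undo_depth=3 redo_depth=0
After op 6 (undo): buf='goqux' undo_depth=2 redo_depth=1

Answer: goqux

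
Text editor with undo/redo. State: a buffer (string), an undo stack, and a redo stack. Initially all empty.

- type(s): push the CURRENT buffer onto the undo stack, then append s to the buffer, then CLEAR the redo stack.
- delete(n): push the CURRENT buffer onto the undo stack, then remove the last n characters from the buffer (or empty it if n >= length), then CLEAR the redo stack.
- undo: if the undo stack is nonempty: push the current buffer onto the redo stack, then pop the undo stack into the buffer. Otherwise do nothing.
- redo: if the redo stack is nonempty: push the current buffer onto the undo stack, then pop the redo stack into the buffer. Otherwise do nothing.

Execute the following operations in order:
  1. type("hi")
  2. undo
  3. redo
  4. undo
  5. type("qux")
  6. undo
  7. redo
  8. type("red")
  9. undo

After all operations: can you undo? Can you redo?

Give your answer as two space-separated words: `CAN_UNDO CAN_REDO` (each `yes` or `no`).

After op 1 (type): buf='hi' undo_depth=1 redo_depth=0
After op 2 (undo): buf='(empty)' undo_depth=0 redo_depth=1
After op 3 (redo): buf='hi' undo_depth=1 redo_depth=0
After op 4 (undo): buf='(empty)' undo_depth=0 redo_depth=1
After op 5 (type): buf='qux' undo_depth=1 redo_depth=0
After op 6 (undo): buf='(empty)' undo_depth=0 redo_depth=1
After op 7 (redo): buf='qux' undo_depth=1 redo_depth=0
After op 8 (type): buf='quxred' undo_depth=2 redo_depth=0
After op 9 (undo): buf='qux' undo_depth=1 redo_depth=1

Answer: yes yes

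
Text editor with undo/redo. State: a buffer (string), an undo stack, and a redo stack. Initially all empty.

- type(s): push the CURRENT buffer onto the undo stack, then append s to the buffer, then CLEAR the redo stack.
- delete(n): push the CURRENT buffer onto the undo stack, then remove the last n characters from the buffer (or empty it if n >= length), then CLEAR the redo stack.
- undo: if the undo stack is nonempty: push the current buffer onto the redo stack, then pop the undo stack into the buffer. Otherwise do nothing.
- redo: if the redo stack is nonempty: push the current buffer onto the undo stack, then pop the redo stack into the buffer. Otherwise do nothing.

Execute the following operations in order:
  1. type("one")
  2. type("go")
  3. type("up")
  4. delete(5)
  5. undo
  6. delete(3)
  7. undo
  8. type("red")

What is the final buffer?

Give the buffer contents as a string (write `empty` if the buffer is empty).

After op 1 (type): buf='one' undo_depth=1 redo_depth=0
After op 2 (type): buf='onego' undo_depth=2 redo_depth=0
After op 3 (type): buf='onegoup' undo_depth=3 redo_depth=0
After op 4 (delete): buf='on' undo_depth=4 redo_depth=0
After op 5 (undo): buf='onegoup' undo_depth=3 redo_depth=1
After op 6 (delete): buf='oneg' undo_depth=4 redo_depth=0
After op 7 (undo): buf='onegoup' undo_depth=3 redo_depth=1
After op 8 (type): buf='onegoupred' undo_depth=4 redo_depth=0

Answer: onegoupred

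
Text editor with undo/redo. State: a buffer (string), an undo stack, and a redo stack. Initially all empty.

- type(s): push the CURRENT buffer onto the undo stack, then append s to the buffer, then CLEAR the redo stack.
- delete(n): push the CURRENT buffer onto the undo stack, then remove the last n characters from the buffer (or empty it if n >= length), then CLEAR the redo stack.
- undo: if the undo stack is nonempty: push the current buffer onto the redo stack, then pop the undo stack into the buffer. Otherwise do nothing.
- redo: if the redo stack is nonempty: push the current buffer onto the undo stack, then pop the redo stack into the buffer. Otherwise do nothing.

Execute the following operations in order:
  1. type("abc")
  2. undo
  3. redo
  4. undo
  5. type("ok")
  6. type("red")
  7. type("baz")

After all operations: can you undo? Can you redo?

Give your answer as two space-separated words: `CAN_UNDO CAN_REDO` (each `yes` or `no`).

Answer: yes no

Derivation:
After op 1 (type): buf='abc' undo_depth=1 redo_depth=0
After op 2 (undo): buf='(empty)' undo_depth=0 redo_depth=1
After op 3 (redo): buf='abc' undo_depth=1 redo_depth=0
After op 4 (undo): buf='(empty)' undo_depth=0 redo_depth=1
After op 5 (type): buf='ok' undo_depth=1 redo_depth=0
After op 6 (type): buf='okred' undo_depth=2 redo_depth=0
After op 7 (type): buf='okredbaz' undo_depth=3 redo_depth=0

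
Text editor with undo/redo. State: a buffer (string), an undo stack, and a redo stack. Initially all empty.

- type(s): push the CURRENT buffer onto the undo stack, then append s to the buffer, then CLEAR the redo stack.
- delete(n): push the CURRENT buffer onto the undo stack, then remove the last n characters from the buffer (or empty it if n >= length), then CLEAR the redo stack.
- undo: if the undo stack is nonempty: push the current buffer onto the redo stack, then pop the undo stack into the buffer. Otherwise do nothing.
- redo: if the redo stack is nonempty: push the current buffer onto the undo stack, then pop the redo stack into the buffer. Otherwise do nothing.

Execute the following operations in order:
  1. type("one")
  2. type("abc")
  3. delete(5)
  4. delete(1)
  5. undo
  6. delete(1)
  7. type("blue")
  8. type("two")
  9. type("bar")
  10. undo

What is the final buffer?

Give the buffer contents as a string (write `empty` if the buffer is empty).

Answer: bluetwo

Derivation:
After op 1 (type): buf='one' undo_depth=1 redo_depth=0
After op 2 (type): buf='oneabc' undo_depth=2 redo_depth=0
After op 3 (delete): buf='o' undo_depth=3 redo_depth=0
After op 4 (delete): buf='(empty)' undo_depth=4 redo_depth=0
After op 5 (undo): buf='o' undo_depth=3 redo_depth=1
After op 6 (delete): buf='(empty)' undo_depth=4 redo_depth=0
After op 7 (type): buf='blue' undo_depth=5 redo_depth=0
After op 8 (type): buf='bluetwo' undo_depth=6 redo_depth=0
After op 9 (type): buf='bluetwobar' undo_depth=7 redo_depth=0
After op 10 (undo): buf='bluetwo' undo_depth=6 redo_depth=1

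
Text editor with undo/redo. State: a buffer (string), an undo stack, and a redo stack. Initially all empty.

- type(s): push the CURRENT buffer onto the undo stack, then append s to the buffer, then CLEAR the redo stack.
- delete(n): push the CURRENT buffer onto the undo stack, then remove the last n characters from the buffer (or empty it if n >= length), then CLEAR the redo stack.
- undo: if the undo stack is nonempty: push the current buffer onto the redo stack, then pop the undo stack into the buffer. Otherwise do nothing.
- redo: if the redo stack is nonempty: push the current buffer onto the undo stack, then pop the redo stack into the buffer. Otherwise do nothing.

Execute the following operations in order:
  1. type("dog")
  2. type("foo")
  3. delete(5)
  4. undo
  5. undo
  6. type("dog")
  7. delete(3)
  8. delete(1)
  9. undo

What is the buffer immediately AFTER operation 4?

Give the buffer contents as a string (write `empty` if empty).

After op 1 (type): buf='dog' undo_depth=1 redo_depth=0
After op 2 (type): buf='dogfoo' undo_depth=2 redo_depth=0
After op 3 (delete): buf='d' undo_depth=3 redo_depth=0
After op 4 (undo): buf='dogfoo' undo_depth=2 redo_depth=1

Answer: dogfoo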